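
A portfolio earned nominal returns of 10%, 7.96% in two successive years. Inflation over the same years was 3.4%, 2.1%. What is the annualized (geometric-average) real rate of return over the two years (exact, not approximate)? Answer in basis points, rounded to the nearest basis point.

606 basis points

Compound the nominal returns: 1.1000 × 1.0796 = 1.18756000.
Compound inflation: 1.0340 × 1.0210 = 1.05571400.
Deflate: 1.18756000 / 1.05571400 = 1.12488799.
Annualized real rate = 1.12488799^(1/2) − 1 = 6.0607% → 606 basis points.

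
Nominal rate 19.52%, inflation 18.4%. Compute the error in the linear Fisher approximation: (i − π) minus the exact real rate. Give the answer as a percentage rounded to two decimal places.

Approximate: r ≈ 19.520% − 18.400% = 1.1200%
Exact: (1 + 0.1952)/(1 + 0.1840) − 1 = 0.9459%
Error = 1.1200% − 0.9459% = 0.1741% → 0.17%.

0.17%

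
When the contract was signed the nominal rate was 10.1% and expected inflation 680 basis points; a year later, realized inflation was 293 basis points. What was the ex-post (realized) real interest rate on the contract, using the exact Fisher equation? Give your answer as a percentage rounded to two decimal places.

6.97%

Ex-post: (1 + 0.1010)/(1 + 0.0293) − 1 = 6.9659%
So the realized real rate is 6.97%.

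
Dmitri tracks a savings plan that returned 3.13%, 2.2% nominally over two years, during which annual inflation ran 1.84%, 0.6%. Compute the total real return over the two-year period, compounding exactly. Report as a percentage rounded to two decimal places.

Nominal growth factor = 1.0313 × 1.0220 = 1.053989
Price-level growth factor = 1.0184 × 1.0060 = 1.024510
Real growth factor = 1.053989 / 1.024510 = 1.028773
Total real return = 1.028773 − 1 → 2.88%.

2.88%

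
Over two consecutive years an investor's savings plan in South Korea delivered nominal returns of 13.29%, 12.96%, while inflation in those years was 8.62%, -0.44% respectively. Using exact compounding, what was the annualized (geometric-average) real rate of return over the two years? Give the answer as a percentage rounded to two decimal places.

8.78%

Nominal growth factor = 1.1329 × 1.1296 = 1.27972384
Price-level growth factor = 1.0862 × 0.9956 = 1.08142072
Real growth factor = 1.27972384 / 1.08142072 = 1.18337278
Annualized real rate = 1.18337278^(1/2) − 1 = 8.7829% → 8.78%.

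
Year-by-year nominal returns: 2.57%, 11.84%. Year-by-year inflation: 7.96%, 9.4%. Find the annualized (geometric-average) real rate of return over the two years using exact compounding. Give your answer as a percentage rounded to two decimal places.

Compound the nominal returns: 1.0257 × 1.1184 = 1.14714288.
Compound inflation: 1.0796 × 1.0940 = 1.18108240.
Deflate: 1.14714288 / 1.18108240 = 0.97126405.
Annualized real rate = 0.97126405^(1/2) − 1 = -1.4473% → -1.45%.

-1.45%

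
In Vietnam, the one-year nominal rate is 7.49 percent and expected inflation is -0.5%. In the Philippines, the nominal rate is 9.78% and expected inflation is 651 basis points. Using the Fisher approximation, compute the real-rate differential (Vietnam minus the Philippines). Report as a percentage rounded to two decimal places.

4.72%

Vietnam: 7.49% − (-0.5%) = 7.990%
The Philippines: 9.78% − 6.51% = 3.270%
Differential = 4.720% → 4.72%.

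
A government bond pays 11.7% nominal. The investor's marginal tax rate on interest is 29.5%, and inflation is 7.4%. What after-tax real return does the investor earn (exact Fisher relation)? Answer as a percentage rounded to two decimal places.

After-tax nominal return = 11.7% × (1 − 0.295) = 8.2485%.
1 + r = 1.082485 / 1.07400 = 1.007900
After-tax real rate = 1.007900 − 1 → 0.79%.

0.79%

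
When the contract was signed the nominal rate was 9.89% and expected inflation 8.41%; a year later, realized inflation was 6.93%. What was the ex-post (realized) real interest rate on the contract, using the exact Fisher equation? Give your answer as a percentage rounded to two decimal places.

Ex-post: (1 + 0.0989)/(1 + 0.0693) − 1 = 2.7682%
So the realized real rate is 2.77%.

2.77%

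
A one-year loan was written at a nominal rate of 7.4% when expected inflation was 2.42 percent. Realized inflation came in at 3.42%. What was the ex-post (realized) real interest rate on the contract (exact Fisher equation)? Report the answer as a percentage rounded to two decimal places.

Ex-post: (1 + 0.0740)/(1 + 0.0342) − 1 = 3.8484%
So the realized real rate is 3.85%.

3.85%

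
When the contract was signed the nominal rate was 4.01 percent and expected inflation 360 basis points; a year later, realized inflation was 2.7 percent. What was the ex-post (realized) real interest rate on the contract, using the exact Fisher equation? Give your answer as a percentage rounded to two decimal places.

1.28%

Ex-post: (1 + 0.0401)/(1 + 0.0270) − 1 = 1.2756%
So the realized real rate is 1.28%.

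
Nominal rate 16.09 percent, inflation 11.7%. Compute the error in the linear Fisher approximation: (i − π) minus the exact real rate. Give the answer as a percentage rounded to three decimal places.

Approximate: r ≈ 16.090% − 11.700% = 4.3900%
Exact: (1 + 0.1609)/(1 + 0.1170) − 1 = 3.9302%
Error = 4.3900% − 3.9302% = 0.4598% → 0.460%.

0.460%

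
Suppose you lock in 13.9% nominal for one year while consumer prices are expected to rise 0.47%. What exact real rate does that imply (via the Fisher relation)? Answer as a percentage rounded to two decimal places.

1 + r = 1.13900 / 1.00470 = 1.133672
r = 1.133672 − 1 = 13.3672%, i.e. 13.37%.

13.37%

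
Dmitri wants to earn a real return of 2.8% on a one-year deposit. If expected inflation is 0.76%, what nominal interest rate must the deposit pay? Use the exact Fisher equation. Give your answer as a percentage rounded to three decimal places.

(1 + i) = (1 + r)(1 + π) = 1.02800 × 1.00760 = 1.0358128
i = 1.0358128 − 1, so the required nominal rate is 3.581%.

3.581%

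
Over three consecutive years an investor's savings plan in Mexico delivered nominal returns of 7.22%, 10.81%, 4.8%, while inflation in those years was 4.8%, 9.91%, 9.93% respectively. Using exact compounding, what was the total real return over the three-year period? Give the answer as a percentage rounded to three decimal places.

Compound the nominal returns: 1.0722 × 1.1081 × 1.0480 = 1.2451339.
Compound inflation: 1.0480 × 1.0991 × 1.0993 = 1.2662362.
Deflate: 1.2451339 / 1.2662362 = 0.9833346.
Total real return = 0.9833346 − 1 → -1.667%.

-1.667%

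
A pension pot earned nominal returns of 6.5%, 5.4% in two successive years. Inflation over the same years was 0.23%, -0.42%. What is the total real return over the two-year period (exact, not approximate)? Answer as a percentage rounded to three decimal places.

12.466%

Compound the nominal returns: 1.0650 × 1.0540 = 1.122510.
Compound inflation: 1.0023 × 0.9958 = 0.998090.
Deflate: 1.122510 / 0.998090 = 1.124658.
Total real return = 1.124658 − 1 → 12.466%.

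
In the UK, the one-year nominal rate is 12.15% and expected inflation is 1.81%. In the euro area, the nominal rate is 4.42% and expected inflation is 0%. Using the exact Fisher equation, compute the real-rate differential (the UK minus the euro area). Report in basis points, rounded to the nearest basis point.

574 basis points

The UK: (1 + 0.1215)/(1 + 0.0181) − 1 = 10.1562%
The euro area: (1 + 0.0442)/(1 + 0.0000) − 1 = 4.4200%
Differential = 10.1562% − 4.4200% = 5.7362% → 574 basis points.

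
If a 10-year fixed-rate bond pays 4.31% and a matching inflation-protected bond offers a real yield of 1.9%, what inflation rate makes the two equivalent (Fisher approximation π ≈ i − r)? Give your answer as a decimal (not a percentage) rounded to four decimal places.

0.0241

π ≈ i − r = 4.31% − 1.9% → 0.0241.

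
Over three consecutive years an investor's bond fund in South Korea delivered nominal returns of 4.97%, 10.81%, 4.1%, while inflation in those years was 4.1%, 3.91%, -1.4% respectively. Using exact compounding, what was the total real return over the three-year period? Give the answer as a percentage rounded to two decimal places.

Nominal growth factor = 1.0497 × 1.1081 × 1.0410 = 1.210863
Price-level growth factor = 1.0410 × 1.0391 × 0.9860 = 1.066559
Real growth factor = 1.210863 / 1.066559 = 1.135298
Total real return = 1.135298 − 1 → 13.53%.

13.53%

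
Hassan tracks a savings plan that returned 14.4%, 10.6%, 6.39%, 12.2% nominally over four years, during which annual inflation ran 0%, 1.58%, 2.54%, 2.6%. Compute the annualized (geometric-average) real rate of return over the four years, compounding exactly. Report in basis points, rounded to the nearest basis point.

903 basis points

Nominal growth factor = 1.1440 × 1.1060 × 1.0639 × 1.1220 = 1.51034032
Price-level growth factor = 1.0000 × 1.0158 × 1.0254 × 1.0260 = 1.06868295
Real growth factor = 1.51034032 / 1.06868295 = 1.41327259
Annualized real rate = 1.41327259^(1/4) − 1 = 9.0326% → 903 basis points.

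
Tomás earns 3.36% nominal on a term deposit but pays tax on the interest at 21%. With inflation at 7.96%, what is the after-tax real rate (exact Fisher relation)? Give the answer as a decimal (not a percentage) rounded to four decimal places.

-0.0491

After-tax nominal return = 3.36% × (1 − 0.21) = 2.6544%.
1 + r = 1.026544 / 1.07960 = 0.950856
After-tax real rate = 0.950856 − 1 → -0.0491.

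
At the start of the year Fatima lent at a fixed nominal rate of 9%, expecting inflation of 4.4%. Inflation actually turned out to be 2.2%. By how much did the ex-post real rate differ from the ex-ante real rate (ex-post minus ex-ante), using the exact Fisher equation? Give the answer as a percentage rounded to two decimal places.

2.25%

Ex-ante: (1 + 0.0900)/(1 + 0.0440) − 1 = 4.4061%
Ex-post: (1 + 0.0900)/(1 + 0.0220) − 1 = 6.6536%
Difference (ex-post − ex-ante) = 2.2475% → 2.25%.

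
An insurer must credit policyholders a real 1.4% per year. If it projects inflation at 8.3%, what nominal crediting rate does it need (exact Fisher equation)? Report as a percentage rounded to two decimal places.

(1 + i) = (1 + r)(1 + π) = 1.01400 × 1.08300 = 1.098162
i = 1.098162 − 1, so the required nominal rate is 9.82%.

9.82%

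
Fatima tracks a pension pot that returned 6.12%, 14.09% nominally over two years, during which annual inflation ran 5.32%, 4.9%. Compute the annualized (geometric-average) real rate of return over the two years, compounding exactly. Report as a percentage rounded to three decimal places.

Compound the nominal returns: 1.0612 × 1.1409 = 1.21072308.
Compound inflation: 1.0532 × 1.0490 = 1.10480680.
Deflate: 1.21072308 / 1.10480680 = 1.09586860.
Annualized real rate = 1.09586860^(1/2) − 1 = 4.6837% → 4.684%.

4.684%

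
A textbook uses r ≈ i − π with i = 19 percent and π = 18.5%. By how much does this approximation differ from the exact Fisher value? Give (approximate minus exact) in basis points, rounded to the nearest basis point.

Approximate: r ≈ 19.000% − 18.500% = 0.5000%
Exact: (1 + 0.1900)/(1 + 0.1850) − 1 = 0.4219%
Error = 0.5000% − 0.4219% = 0.0781% → 8 basis points.

8 basis points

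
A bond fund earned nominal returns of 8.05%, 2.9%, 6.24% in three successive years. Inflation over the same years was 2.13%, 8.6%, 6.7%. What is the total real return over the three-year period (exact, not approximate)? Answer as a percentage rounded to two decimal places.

-0.19%

Nominal growth factor = 1.0805 × 1.0290 × 1.0624 = 1.181213
Price-level growth factor = 1.0213 × 1.0860 × 1.0670 = 1.183444
Real growth factor = 1.181213 / 1.183444 = 0.998115
Total real return = 0.998115 − 1 → -0.19%.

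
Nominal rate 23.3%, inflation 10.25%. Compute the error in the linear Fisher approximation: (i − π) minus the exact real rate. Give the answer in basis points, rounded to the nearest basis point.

121 basis points

Approximate: r ≈ 23.300% − 10.250% = 13.0500%
Exact: (1 + 0.2330)/(1 + 0.1025) − 1 = 11.8367%
Error = 13.0500% − 11.8367% = 1.2133% → 121 basis points.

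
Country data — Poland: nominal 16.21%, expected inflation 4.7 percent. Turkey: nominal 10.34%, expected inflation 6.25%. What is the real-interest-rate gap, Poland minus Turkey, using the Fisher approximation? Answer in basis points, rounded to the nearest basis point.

742 basis points

Poland: 16.21% − 4.7% = 11.510%
Turkey: 10.34% − 6.25% = 4.090%
Differential = 7.420% → 742 basis points.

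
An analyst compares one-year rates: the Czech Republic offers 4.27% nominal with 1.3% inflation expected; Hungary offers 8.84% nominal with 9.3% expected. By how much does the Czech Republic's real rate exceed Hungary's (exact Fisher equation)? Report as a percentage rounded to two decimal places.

3.35%

The Czech Republic: (1 + 0.0427)/(1 + 0.0130) − 1 = 2.9319%
Hungary: (1 + 0.0884)/(1 + 0.0930) − 1 = -0.4209%
Differential = 2.9319% − (-0.4209%) = 3.3527% → 3.35%.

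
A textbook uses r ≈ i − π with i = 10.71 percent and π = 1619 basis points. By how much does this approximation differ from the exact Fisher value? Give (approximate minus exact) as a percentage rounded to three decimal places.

Approximate: r ≈ 10.710% − 16.190% = -5.4800%
Exact: (1 + 0.1071)/(1 + 0.1619) − 1 = -4.7164%
Error = -5.4800% − (-4.7164%) = -0.7636% → -0.764%.

-0.764%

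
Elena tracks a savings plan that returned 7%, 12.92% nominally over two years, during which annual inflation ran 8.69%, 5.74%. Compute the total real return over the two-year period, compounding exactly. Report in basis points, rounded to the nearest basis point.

513 basis points

Nominal growth factor = 1.0700 × 1.1292 = 1.208244
Price-level growth factor = 1.0869 × 1.0574 = 1.149288
Real growth factor = 1.208244 / 1.149288 = 1.051298
Total real return = 1.051298 − 1 → 513 basis points.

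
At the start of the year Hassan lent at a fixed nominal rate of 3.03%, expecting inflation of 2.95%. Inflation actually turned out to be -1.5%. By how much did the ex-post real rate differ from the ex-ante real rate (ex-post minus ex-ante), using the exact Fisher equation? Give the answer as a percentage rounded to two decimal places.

Ex-ante: (1 + 0.0303)/(1 + 0.0295) − 1 = 0.0777%
Ex-post: (1 + 0.0303)/(1 − 0.0150) − 1 = 4.5990%
Difference (ex-post − ex-ante) = 4.5213% → 4.52%.

4.52%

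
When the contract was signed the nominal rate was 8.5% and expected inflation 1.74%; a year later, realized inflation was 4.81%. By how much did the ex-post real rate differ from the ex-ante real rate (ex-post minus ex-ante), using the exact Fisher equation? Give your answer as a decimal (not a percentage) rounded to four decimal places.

-0.0312

Ex-ante: (1 + 0.0850)/(1 + 0.0174) − 1 = 6.6444%
Ex-post: (1 + 0.0850)/(1 + 0.0481) − 1 = 3.5207%
Difference (ex-post − ex-ante) = -3.1237% → -0.0312.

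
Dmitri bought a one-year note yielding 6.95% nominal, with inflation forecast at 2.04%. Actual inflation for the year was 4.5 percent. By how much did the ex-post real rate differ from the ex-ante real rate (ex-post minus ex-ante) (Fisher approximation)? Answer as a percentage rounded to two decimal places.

Ex-ante: 6.95% − 2.04% = 4.910%
Ex-post: 6.95% − 4.5% = 2.450%
Difference (ex-post − ex-ante) = -2.4600% → -2.46%.

-2.46%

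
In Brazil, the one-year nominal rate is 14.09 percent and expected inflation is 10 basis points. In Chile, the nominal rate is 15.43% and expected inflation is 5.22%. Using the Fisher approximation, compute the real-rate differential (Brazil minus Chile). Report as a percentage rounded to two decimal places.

Brazil: 14.09% − 0.1% = 13.990%
Chile: 15.43% − 5.22% = 10.210%
Differential = 3.780% → 3.78%.

3.78%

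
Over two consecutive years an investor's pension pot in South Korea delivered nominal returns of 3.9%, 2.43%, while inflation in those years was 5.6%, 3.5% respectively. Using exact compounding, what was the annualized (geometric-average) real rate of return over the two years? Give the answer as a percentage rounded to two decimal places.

-1.32%

Compound the nominal returns: 1.0390 × 1.0243 = 1.06424770.
Compound inflation: 1.0560 × 1.0350 = 1.09296000.
Deflate: 1.06424770 / 1.09296000 = 0.97372978.
Annualized real rate = 0.97372978^(1/2) − 1 = -1.3223% → -1.32%.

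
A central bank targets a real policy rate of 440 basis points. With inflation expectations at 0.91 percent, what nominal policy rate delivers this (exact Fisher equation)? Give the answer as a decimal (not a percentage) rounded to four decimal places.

(1 + i) = (1 + r)(1 + π) = 1.04400 × 1.00910 = 1.0535004
i = 1.0535004 − 1, so the required nominal rate is 0.0535.

0.0535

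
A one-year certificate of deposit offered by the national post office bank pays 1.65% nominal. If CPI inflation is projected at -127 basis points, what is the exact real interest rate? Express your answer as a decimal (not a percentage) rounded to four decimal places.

1 + r = 1.01650 / 0.98730 = 1.029576
r = 1.029576 − 1 = 2.9576%, i.e. 0.0296.

0.0296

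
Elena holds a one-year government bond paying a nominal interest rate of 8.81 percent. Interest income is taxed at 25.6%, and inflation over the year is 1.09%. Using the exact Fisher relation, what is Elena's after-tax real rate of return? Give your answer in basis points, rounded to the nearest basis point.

541 basis points

After-tax nominal return = 8.81% × (1 − 0.256) = 6.55464%.
1 + r = 1.0655464 / 1.01090 = 1.054057
After-tax real rate = 1.054057 − 1 → 541 basis points.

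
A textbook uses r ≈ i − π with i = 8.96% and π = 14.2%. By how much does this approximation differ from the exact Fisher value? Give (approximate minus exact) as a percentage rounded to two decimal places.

Approximate: r ≈ 8.960% − 14.200% = -5.2400%
Exact: (1 + 0.0896)/(1 + 0.1420) − 1 = -4.5884%
Error = -5.2400% − (-4.5884%) = -0.6516% → -0.65%.

-0.65%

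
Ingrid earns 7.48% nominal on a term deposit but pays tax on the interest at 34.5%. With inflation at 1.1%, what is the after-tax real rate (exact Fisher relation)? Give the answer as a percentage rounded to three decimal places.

After-tax nominal return = 7.48% × (1 − 0.345) = 4.8994%.
1 + r = 1.048994 / 1.01100 = 1.037581
After-tax real rate = 1.037581 − 1 → 3.758%.

3.758%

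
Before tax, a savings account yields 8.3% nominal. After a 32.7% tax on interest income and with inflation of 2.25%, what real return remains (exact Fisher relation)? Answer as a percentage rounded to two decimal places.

3.26%

After-tax nominal return = 8.3% × (1 − 0.327) = 5.5859%.
1 + r = 1.055859 / 1.02250 = 1.032625
After-tax real rate = 1.032625 − 1 → 3.26%.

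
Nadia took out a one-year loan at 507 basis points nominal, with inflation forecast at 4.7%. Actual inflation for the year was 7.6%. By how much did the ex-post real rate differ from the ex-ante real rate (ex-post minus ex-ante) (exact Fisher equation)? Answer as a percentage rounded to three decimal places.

Ex-ante: (1 + 0.0507)/(1 + 0.0470) − 1 = 0.3534%
Ex-post: (1 + 0.0507)/(1 + 0.0760) − 1 = -2.3513%
Difference (ex-post − ex-ante) = -2.7047% → -2.705%.

-2.705%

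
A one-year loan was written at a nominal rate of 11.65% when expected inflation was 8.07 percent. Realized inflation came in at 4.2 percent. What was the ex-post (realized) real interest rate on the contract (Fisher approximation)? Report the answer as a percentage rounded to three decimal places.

7.450%

Ex-post: 11.65% − 4.2% = 7.450%
So the realized real rate is 7.450%.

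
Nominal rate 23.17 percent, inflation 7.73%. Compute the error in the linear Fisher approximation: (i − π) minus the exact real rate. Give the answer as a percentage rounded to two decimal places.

Approximate: r ≈ 23.170% − 7.730% = 15.4400%
Exact: (1 + 0.2317)/(1 + 0.0773) − 1 = 14.3321%
Error = 15.4400% − 14.3321% = 1.1079% → 1.11%.

1.11%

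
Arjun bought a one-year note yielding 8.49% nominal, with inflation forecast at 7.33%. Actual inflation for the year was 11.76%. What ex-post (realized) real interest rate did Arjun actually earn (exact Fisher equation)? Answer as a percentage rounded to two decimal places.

Ex-post: (1 + 0.0849)/(1 + 0.1176) − 1 = -2.9259%
So the realized real rate is -2.93%.

-2.93%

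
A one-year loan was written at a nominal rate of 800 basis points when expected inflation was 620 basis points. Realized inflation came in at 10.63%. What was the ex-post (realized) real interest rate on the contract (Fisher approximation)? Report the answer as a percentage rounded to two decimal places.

-2.63%

Ex-post: 8% − 10.63% = -2.630%
So the realized real rate is -2.63%.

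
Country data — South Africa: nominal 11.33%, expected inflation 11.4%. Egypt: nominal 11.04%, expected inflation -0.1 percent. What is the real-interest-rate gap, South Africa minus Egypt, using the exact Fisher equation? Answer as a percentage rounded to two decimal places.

South Africa: (1 + 0.1133)/(1 + 0.1140) − 1 = -0.0628%
Egypt: (1 + 0.1104)/(1 − 0.0010) − 1 = 11.1512%
Differential = -0.0628% − 11.1512% = -11.2140% → -11.21%.

-11.21%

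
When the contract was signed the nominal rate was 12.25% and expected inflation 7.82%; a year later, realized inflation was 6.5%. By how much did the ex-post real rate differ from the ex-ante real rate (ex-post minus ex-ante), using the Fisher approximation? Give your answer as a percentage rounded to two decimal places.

Ex-ante: 12.25% − 7.82% = 4.430%
Ex-post: 12.25% − 6.5% = 5.750%
Difference (ex-post − ex-ante) = 1.3200% → 1.32%.

1.32%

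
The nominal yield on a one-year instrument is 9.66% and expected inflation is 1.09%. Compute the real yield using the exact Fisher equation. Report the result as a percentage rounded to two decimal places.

8.48%

By the Fisher identity, 1 + r = (1 + i)/(1 + π).
1 + r = 1.09660 / 1.01090 = 1.084776
r = 1.084776 − 1 = 8.4776%, i.e. 8.48%.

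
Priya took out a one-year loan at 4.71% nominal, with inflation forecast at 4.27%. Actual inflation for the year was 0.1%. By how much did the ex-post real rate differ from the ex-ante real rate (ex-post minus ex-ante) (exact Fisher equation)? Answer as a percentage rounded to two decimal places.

Ex-ante: (1 + 0.0471)/(1 + 0.0427) − 1 = 0.4220%
Ex-post: (1 + 0.0471)/(1 + 0.0010) − 1 = 4.6054%
Difference (ex-post − ex-ante) = 4.1834% → 4.18%.

4.18%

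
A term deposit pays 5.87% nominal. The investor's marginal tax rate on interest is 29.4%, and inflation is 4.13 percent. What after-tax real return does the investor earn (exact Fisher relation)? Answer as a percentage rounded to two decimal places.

0.01%

After-tax nominal return = 5.87% × (1 − 0.294) = 4.14422%.
1 + r = 1.0414422 / 1.04130 = 1.000137
After-tax real rate = 1.000137 − 1 → 0.01%.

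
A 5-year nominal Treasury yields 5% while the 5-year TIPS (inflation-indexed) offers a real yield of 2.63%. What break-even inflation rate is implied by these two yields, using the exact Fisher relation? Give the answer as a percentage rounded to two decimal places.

(1 + π) = (1 + i)/(1 + r) = 1.05000 / 1.02630 = 1.023093
Break-even inflation = 1.023093 − 1 → 2.31%.

2.31%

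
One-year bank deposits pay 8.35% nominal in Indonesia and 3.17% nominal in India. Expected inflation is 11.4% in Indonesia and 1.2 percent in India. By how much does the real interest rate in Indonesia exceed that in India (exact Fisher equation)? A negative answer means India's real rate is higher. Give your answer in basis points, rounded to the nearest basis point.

-468 basis points

Indonesia: (1 + 0.0835)/(1 + 0.1140) − 1 = -2.7379%
India: (1 + 0.0317)/(1 + 0.0120) − 1 = 1.9466%
Differential = -2.7379% − 1.9466% = -4.6845% → -468 basis points.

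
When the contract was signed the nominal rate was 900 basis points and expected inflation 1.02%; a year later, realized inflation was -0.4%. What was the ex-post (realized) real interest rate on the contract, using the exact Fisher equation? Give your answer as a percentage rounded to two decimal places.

9.44%

Ex-post: (1 + 0.0900)/(1 − 0.0040) − 1 = 9.4378%
So the realized real rate is 9.44%.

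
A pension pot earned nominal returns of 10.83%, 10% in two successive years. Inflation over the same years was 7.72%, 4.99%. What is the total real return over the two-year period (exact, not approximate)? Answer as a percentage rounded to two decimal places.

7.80%

Compound the nominal returns: 1.1083 × 1.1000 = 1.219130.
Compound inflation: 1.0772 × 1.0499 = 1.130952.
Deflate: 1.219130 / 1.130952 = 1.077968.
Total real return = 1.077968 − 1 → 7.80%.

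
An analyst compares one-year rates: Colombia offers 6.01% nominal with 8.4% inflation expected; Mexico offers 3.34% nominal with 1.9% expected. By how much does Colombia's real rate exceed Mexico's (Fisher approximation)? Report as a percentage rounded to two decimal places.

-3.83%

Colombia: 6.01% − 8.4% = -2.390%
Mexico: 3.34% − 1.9% = 1.440%
Differential = -3.830% → -3.83%.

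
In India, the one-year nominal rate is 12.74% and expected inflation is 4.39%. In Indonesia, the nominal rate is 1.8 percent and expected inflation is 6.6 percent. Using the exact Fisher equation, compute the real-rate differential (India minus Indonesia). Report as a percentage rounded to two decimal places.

12.50%

India: (1 + 0.1274)/(1 + 0.0439) − 1 = 7.9989%
Indonesia: (1 + 0.0180)/(1 + 0.0660) − 1 = -4.5028%
Differential = 7.9989% − (-4.5028%) = 12.5017% → 12.50%.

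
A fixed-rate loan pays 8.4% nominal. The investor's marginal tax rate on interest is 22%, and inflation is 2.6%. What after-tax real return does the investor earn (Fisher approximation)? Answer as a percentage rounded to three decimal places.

3.952%

After-tax nominal return = 8.4% × (1 − 0.22) = 6.5520%.
r ≈ 6.5520% − 2.6% → 3.952%.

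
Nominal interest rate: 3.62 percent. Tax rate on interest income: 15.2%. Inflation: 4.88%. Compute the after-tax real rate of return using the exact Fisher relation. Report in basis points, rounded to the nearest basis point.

After-tax nominal return = 3.62% × (1 − 0.152) = 3.06976%.
1 + r = 1.0306976 / 1.04880 = 0.982740
After-tax real rate = 0.982740 − 1 → -173 basis points.

-173 basis points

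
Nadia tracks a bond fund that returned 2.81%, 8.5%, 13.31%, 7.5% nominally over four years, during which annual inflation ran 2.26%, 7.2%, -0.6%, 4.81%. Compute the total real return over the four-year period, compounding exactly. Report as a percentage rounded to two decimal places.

18.97%

Compound the nominal returns: 1.0281 × 1.0850 × 1.1331 × 1.0750 = 1.358757.
Compound inflation: 1.0226 × 1.0720 × 0.9940 × 1.0481 = 1.142062.
Deflate: 1.358757 / 1.142062 = 1.189740.
Total real return = 1.189740 − 1 → 18.97%.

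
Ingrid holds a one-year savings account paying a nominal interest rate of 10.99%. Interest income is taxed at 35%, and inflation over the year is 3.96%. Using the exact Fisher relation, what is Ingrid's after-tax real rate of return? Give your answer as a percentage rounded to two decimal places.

After-tax nominal return = 10.99% × (1 − 0.35) = 7.1435%.
1 + r = 1.071435 / 1.03960 = 1.030622
After-tax real rate = 1.030622 − 1 → 3.06%.

3.06%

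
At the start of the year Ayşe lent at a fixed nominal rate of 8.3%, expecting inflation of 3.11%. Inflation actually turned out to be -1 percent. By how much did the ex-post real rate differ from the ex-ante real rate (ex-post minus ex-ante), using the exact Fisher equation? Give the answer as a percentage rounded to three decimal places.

Ex-ante: (1 + 0.0830)/(1 + 0.0311) − 1 = 5.03346%
Ex-post: (1 + 0.0830)/(1 − 0.0100) − 1 = 9.39394%
Difference (ex-post − ex-ante) = 4.36048% → 4.360%.

4.360%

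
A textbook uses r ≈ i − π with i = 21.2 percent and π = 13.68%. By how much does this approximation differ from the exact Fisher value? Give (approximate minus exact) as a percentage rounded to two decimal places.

Approximate: r ≈ 21.200% − 13.680% = 7.5200%
Exact: (1 + 0.2120)/(1 + 0.1368) − 1 = 6.6151%
Error = 7.5200% − 6.6151% = 0.9049% → 0.90%.

0.90%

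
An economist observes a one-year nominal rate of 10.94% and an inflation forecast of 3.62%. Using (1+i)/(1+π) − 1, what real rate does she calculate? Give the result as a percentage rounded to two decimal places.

7.06%

By the Fisher relation, 1 + r = (1 + i)/(1 + π).
1 + r = 1.10940 / 1.03620 = 1.070643
r = 1.070643 − 1 = 7.0643%, i.e. 7.06%.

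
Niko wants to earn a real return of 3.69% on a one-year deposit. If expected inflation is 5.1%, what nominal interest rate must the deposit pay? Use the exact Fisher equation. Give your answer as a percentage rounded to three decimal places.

8.978%

(1 + i) = (1 + r)(1 + π) = 1.03690 × 1.05100 = 1.0897819
i = 1.0897819 − 1, so the required nominal rate is 8.978%.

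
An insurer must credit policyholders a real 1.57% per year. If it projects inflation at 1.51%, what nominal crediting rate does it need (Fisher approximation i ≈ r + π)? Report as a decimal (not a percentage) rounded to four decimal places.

i ≈ r + π = 1.57% + 1.51% = 0.0308.

0.0308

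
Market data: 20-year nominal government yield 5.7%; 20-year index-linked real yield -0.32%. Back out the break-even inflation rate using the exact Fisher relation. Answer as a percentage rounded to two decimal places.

6.04%

(1 + π) = (1 + i)/(1 + r) = 1.05700 / 0.99680 = 1.060393
Break-even inflation = 1.060393 − 1 → 6.04%.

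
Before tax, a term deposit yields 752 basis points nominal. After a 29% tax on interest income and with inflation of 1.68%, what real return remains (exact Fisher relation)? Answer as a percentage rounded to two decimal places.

After-tax nominal return = 7.52% × (1 − 0.29) = 5.3392%.
1 + r = 1.053392 / 1.01680 = 1.035987
After-tax real rate = 1.035987 − 1 → 3.60%.

3.60%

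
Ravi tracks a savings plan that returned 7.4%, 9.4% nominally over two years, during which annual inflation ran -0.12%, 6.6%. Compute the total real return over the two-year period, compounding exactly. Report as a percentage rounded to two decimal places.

10.35%

Compound the nominal returns: 1.0740 × 1.0940 = 1.174956.
Compound inflation: 0.9988 × 1.0660 = 1.064721.
Deflate: 1.174956 / 1.064721 = 1.103534.
Total real return = 1.103534 − 1 → 10.35%.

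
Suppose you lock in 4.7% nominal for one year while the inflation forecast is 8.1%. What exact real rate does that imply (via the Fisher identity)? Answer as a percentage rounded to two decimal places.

By the Fisher identity, 1 + r = (1 + i)/(1 + π).
1 + r = 1.04700 / 1.08100 = 0.968548
r = 0.968548 − 1 = -3.1452%, i.e. -3.15%.

-3.15%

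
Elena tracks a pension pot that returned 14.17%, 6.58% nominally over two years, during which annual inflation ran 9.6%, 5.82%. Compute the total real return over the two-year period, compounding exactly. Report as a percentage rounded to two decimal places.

4.92%

Compound the nominal returns: 1.1417 × 1.0658 = 1.216824.
Compound inflation: 1.0960 × 1.0582 = 1.159787.
Deflate: 1.216824 / 1.159787 = 1.049179.
Total real return = 1.049179 − 1 → 4.92%.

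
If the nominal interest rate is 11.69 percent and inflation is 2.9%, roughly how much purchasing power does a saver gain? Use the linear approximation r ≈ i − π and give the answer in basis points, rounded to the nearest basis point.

r ≈ i − π = 11.69% − 2.9% = 879 basis points.

879 basis points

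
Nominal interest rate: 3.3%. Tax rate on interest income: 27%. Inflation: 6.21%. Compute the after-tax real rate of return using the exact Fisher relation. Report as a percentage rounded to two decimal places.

After-tax nominal return = 3.3% × (1 − 0.27) = 2.4090%.
1 + r = 1.02409 / 1.06210 = 0.964212
After-tax real rate = 0.964212 − 1 → -3.58%.

-3.58%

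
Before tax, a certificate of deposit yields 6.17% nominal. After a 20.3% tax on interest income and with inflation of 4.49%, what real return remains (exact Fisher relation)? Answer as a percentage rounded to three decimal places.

0.409%

After-tax nominal return = 6.17% × (1 − 0.203) = 4.91749%.
1 + r = 1.0491749 / 1.04490 = 1.004091
After-tax real rate = 1.004091 − 1 → 0.409%.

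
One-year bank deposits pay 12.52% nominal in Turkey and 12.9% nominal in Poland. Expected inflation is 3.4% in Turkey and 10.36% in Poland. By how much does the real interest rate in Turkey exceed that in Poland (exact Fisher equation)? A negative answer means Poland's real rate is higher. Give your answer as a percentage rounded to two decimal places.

6.52%

Turkey: (1 + 0.1252)/(1 + 0.0340) − 1 = 8.8201%
Poland: (1 + 0.1290)/(1 + 0.1036) − 1 = 2.3016%
Differential = 8.8201% − 2.3016% = 6.5186% → 6.52%.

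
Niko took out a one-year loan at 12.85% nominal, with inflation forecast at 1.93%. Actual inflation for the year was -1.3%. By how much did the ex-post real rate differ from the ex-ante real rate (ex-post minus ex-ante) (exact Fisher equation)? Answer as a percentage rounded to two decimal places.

Ex-ante: (1 + 0.1285)/(1 + 0.0193) − 1 = 10.7132%
Ex-post: (1 + 0.1285)/(1 − 0.0130) − 1 = 14.3364%
Difference (ex-post − ex-ante) = 3.6231% → 3.62%.

3.62%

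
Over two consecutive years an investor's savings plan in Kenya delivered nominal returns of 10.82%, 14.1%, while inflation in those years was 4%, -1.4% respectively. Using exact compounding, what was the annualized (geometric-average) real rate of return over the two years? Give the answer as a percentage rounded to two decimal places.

11.04%

Compound the nominal returns: 1.1082 × 1.1410 = 1.26445620.
Compound inflation: 1.0400 × 0.9860 = 1.02544000.
Deflate: 1.26445620 / 1.02544000 = 1.23308648.
Annualized real rate = 1.23308648^(1/2) − 1 = 11.0444% → 11.04%.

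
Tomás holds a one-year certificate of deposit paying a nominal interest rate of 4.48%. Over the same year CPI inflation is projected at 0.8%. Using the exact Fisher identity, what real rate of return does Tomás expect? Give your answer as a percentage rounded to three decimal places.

1 + r = 1.04480 / 1.00800 = 1.036508
r = 1.036508 − 1 = 3.6508%, i.e. 3.651%.

3.651%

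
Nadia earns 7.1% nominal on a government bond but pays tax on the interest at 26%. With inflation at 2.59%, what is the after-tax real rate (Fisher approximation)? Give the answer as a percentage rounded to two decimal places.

2.66%

After-tax nominal return = 7.1% × (1 − 0.26) = 5.2540%.
r ≈ 5.2540% − 2.59% → 2.66%.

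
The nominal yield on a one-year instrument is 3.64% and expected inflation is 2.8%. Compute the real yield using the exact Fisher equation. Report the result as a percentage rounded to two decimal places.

0.82%

By the Fisher identity, 1 + r = (1 + i)/(1 + π).
1 + r = 1.03640 / 1.02800 = 1.008171
r = 1.008171 − 1 = 0.8171%, i.e. 0.82%.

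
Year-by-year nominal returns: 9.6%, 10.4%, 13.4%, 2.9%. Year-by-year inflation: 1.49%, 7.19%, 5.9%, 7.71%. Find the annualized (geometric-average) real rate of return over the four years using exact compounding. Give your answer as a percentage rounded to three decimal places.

3.281%

Compound the nominal returns: 1.0960 × 1.1040 × 1.1340 × 1.0290 = 1.41191339.
Compound inflation: 1.0149 × 1.0719 × 1.0590 × 1.0771 = 1.24087921.
Deflate: 1.41191339 / 1.24087921 = 1.13783306.
Annualized real rate = 1.13783306^(1/4) − 1 = 3.2808% → 3.281%.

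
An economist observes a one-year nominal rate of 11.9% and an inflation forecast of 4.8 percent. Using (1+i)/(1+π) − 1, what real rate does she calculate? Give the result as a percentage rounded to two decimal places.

6.77%

By the Fisher identity, 1 + r = (1 + i)/(1 + π).
1 + r = 1.11900 / 1.04800 = 1.067748
r = 1.067748 − 1 = 6.7748%, i.e. 6.77%.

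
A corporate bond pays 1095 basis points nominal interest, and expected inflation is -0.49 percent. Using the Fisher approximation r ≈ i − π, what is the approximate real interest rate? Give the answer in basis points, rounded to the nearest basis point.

r ≈ i − π = 10.95% − (-0.49%) = 1144 basis points.

1144 basis points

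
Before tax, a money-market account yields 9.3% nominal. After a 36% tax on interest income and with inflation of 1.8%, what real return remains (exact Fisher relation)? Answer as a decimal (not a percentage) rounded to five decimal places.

After-tax nominal return = 9.3% × (1 − 0.36) = 5.9520%.
1 + r = 1.05952 / 1.01800 = 1.040786
After-tax real rate = 1.040786 − 1 → 0.04079.

0.04079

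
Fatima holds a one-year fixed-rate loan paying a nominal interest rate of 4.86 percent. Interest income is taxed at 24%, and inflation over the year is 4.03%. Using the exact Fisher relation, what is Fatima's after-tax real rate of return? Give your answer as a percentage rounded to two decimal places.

-0.32%

After-tax nominal return = 4.86% × (1 − 0.24) = 3.6936%.
1 + r = 1.036936 / 1.04030 = 0.996766
After-tax real rate = 0.996766 − 1 → -0.32%.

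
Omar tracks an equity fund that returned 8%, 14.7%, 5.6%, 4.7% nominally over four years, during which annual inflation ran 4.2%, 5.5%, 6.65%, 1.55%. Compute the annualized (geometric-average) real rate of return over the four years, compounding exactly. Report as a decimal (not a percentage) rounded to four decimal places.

0.0356

Nominal growth factor = 1.0800 × 1.1470 × 1.0560 × 1.0470 = 1.36961270
Price-level growth factor = 1.0420 × 1.0550 × 1.0665 × 1.0155 = 1.19058653
Real growth factor = 1.36961270 / 1.19058653 = 1.15036804
Annualized real rate = 1.15036804^(1/4) − 1 = 3.5641% → 0.0356.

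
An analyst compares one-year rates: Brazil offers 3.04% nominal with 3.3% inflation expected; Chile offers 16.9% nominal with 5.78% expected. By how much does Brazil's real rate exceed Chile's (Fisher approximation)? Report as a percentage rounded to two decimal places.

Brazil: 3.04% − 3.3% = -0.260%
Chile: 16.9% − 5.78% = 11.120%
Differential = -11.380% → -11.38%.

-11.38%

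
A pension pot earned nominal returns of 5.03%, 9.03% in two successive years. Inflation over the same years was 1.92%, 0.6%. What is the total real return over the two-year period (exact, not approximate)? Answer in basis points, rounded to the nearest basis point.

Nominal growth factor = 1.0503 × 1.0903 = 1.145142
Price-level growth factor = 1.0192 × 1.0060 = 1.025315
Real growth factor = 1.145142 / 1.025315 = 1.116868
Total real return = 1.116868 − 1 → 1169 basis points.

1169 basis points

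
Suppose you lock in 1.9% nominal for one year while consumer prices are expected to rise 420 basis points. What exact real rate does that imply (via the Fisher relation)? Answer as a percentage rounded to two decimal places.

-2.21%

1 + r = 1.01900 / 1.04200 = 0.977927
r = 0.977927 − 1 = -2.2073%, i.e. -2.21%.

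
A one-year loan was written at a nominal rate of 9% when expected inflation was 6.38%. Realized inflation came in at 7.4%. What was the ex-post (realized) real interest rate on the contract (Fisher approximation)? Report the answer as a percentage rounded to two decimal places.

Ex-post: 9% − 7.4% = 1.600%
So the realized real rate is 1.60%.

1.60%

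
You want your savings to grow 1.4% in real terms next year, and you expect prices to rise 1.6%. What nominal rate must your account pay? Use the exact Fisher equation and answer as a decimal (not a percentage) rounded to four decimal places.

(1 + i) = (1 + r)(1 + π) = 1.01400 × 1.01600 = 1.030224
i = 1.030224 − 1, so the required nominal rate is 0.0302.

0.0302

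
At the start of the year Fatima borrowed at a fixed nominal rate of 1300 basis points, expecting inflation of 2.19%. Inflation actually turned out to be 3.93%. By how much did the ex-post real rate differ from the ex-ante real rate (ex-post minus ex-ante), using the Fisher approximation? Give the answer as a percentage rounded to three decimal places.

-1.740%

Ex-ante: 13% − 2.19% = 10.810%
Ex-post: 13% − 3.93% = 9.070%
Difference (ex-post − ex-ante) = -1.7400% → -1.740%.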